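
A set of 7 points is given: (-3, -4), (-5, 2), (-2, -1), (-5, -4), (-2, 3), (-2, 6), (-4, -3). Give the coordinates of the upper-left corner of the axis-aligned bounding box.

(-5, 6)

x-range [-5, -2], y-range [-4, 6].
The upper-left corner is (-5, 6).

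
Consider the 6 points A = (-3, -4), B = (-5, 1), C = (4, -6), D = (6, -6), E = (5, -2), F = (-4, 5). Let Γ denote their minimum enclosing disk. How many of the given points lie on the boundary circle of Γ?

2

The farthest pair is D–F with squared distance 221. The circle on this segment as diameter has centre (1, -0.5) and r² = 221/4 = 55.25.
Check A: distance² to centre = 28.25 ≤ 55.25, so it lies inside.
All remaining points lie in this disk, and no smaller disk contains both endpoints, so this is the minimum enclosing circle.
The points at distance exactly r from the centre are D, F — 2 points.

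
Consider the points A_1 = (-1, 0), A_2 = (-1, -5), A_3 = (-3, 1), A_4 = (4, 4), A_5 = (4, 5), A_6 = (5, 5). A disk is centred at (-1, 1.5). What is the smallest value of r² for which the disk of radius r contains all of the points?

48.25

The required radius is the distance from (-1, 1.5) to the farthest point.
Squared distances: 2.25, 42.25, 4.25, 31.25, 37.25, 48.25.
Maximum is 48.25, attained at A_6.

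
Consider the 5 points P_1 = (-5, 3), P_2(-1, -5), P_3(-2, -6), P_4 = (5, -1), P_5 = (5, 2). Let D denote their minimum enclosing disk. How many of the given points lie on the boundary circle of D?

A smallest enclosing disk is always determined by at most three of the input points on its boundary.
The minimum enclosing circle is determined by three boundary points: P_1, P_3, P_5.
Their circumcentre is (-17/58, -25/58) with r² = 57065/1682.
The farthest remaining point P_4 is at distance² 47669/1682 ≤ 57065/1682.
The points at distance exactly r from the centre are P_1, P_3, P_5 — 3 points.

3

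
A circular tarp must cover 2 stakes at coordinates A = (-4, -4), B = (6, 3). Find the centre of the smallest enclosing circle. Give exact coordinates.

(1, -0.5)

The smallest circle enclosing two points has them as diameter endpoints.
Centre = midpoint = (1, -0.5); r² = |AB|²/4 = 149/4 = 37.25.
Centre = (1, -0.5).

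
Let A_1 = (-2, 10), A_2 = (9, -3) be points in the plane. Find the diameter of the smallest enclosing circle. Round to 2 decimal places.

17.03

The smallest circle enclosing two points has them as diameter endpoints.
Centre = midpoint = (3.5, 3.5); r² = |A_1A_2|²/4 = 290/4 = 72.5.
Diameter = 2r = 2√(72.5) ≈ 17.03.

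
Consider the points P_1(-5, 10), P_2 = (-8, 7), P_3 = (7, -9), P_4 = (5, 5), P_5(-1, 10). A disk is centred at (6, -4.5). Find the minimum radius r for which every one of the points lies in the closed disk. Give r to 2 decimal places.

The required radius is the distance from (6, -4.5) to the farthest point.
Squared distances: 331.25, 328.25, 21.25, 91.25, 259.25.
Maximum is 331.25, attained at P_1.
r = √(331.25) ≈ 18.20.

18.20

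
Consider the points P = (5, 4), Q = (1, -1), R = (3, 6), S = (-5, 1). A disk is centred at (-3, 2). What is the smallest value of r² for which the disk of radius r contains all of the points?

The required radius is the distance from (-3, 2) to the farthest point.
Squared distances: 68, 25, 52, 5.
Maximum is 68, attained at P.

68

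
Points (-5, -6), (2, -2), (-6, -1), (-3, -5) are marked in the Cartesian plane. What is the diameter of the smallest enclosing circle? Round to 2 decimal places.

The minimum enclosing circle is determined by three boundary points: (-5, -6), (2, -2), (-6, -1).
Their circumcentre is (-13/6, -17/6) with r² = 325/18.
The farthest remaining point (-3, -5) is at distance² 97/18 ≤ 325/18.
Diameter = 2r = 2√(325/18) ≈ 8.50.

8.50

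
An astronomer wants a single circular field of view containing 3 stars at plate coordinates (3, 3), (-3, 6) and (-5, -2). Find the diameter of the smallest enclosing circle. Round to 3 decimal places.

9.664

Call the three points A, B, C in the order given.
Side lengths²: AB² = 45, AC² = 89, BC² = 68.
Since AC² = 89 < 68 + 45 = 113, the triangle is acute, so the smallest enclosing circle is the circumcircle.
Circumcentre = (-14/9, 25/18), r² = 7565/324.
Diameter = 2r = 2√(7565/324) ≈ 9.664.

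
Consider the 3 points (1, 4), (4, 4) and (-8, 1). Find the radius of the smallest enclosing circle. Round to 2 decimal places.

6.18

Call the three points A, B, C in the order given.
Side lengths²: AB² = 9, AC² = 90, BC² = 153.
Since BC² = 153 ≥ 90 + 9 = 99, the angle opposite BC is not acute, so the smallest enclosing circle has BC as diameter.
Centre = midpoint of BC = (-2, 2.5), r² = 153/4 = 38.25.
r = √(38.25) ≈ 6.18.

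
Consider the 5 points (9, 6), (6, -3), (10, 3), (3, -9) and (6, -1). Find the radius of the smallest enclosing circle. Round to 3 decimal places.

The minimum enclosing circle of a finite set is fixed by two of the points (as a diameter) or three (as a circumcircle).
The farthest pair is (9, 6)–(3, -9) with squared distance 261. The circle on this segment as diameter has centre (6, -1.5) and r² = 261/4 = 65.25.
Check (6, -3): distance² to centre = 2.25 ≤ 65.25, so it lies inside.
All remaining points lie in this disk, and no smaller disk contains both endpoints, so this is the minimum enclosing circle.
r = √(65.25) ≈ 8.078.

8.078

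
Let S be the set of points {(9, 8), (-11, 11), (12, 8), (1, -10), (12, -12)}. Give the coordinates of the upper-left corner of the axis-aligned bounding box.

x-range [-11, 12], y-range [-12, 11].
The upper-left corner is (-11, 11).

(-11, 11)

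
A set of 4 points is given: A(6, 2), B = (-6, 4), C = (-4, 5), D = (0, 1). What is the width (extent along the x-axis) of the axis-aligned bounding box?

12

max x = 6, min x = -6, so width = 12.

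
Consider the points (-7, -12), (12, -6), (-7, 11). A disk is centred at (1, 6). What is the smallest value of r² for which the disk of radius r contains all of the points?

388

The required radius is the distance from (1, 6) to the farthest point.
Squared distances: 388, 265, 89.
Maximum is 388, attained at (-7, -12).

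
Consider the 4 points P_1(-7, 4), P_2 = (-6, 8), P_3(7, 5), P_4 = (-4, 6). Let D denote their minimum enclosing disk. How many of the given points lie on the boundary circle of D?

2

By Welzl's lemma the MEC is supported by two points (diametrically opposite) or three points (on a circumcircle).
The farthest pair is P_1–P_3 with squared distance 197. The circle on this segment as diameter has centre (0, 4.5) and r² = 197/4 = 49.25.
Check P_2: distance² to centre = 48.25 ≤ 49.25, so it lies inside.
All remaining points lie in this disk, and no smaller disk contains both endpoints, so this is the minimum enclosing circle.
The points at distance exactly r from the centre are P_1, P_3 — 2 points.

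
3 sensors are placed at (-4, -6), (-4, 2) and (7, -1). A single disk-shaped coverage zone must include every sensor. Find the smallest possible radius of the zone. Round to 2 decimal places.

6.26

Call the three points A, B, C in the order given.
Side lengths²: AB² = 64, AC² = 146, BC² = 130.
Since AC² = 146 < 130 + 64 = 194, the triangle is acute, so the smallest enclosing circle is the circumcircle.
Circumcentre = (9/11, -2), r² = 4745/121.
r = √(4745/121) ≈ 6.26.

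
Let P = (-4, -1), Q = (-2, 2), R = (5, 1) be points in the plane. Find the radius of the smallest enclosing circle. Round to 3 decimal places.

4.610

Side lengths²: PQ² = 13, PR² = 85, QR² = 50.
Since PR² = 85 ≥ 50 + 13 = 63, the angle opposite PR is not acute, so the smallest enclosing circle has PR as diameter.
Centre = midpoint of PR = (0.5, 0), r² = 85/4 = 21.25.
r = √(21.25) ≈ 4.610.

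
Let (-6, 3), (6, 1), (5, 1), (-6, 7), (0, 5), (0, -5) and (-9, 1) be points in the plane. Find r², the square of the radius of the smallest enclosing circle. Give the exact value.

The minimum enclosing circle of a finite set is fixed by two of the points (as a diameter) or three (as a circumcircle).
The farthest pair is (6, 1)–(-9, 1) with squared distance 225. The circle on this segment as diameter has centre (-1.5, 1) and r² = 225/4 = 56.25.
Check (-6, 3): distance² to centre = 24.25 ≤ 56.25, so it lies inside.
All remaining points lie in this disk, and no smaller disk contains both endpoints, so this is the minimum enclosing circle.

56.25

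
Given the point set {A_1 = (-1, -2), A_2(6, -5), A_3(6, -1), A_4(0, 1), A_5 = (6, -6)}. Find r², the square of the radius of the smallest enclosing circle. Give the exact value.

The minimum enclosing circle of a finite set is fixed by two of the points (as a diameter) or three (as a circumcircle).
The farthest pair is A_4–A_5 with squared distance 85. The circle on this segment as diameter has centre (3, -2.5) and r² = 85/4 = 21.25.
Check A_1: distance² to centre = 16.25 ≤ 21.25, so it lies inside.
All remaining points lie in this disk, and no smaller disk contains both endpoints, so this is the minimum enclosing circle.

21.25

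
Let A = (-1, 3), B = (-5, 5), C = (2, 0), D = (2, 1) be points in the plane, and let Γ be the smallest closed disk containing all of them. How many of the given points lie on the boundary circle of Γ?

2

The minimum enclosing circle of a finite set is fixed by two of the points (as a diameter) or three (as a circumcircle).
The farthest pair is B–C with squared distance 74. The circle on this segment as diameter has centre (-1.5, 2.5) and r² = 74/4 = 18.5.
Check A: distance² to centre = 0.5 ≤ 18.5, so it lies inside.
All remaining points lie in this disk, and no smaller disk contains both endpoints, so this is the minimum enclosing circle.
The points at distance exactly r from the centre are B, C — 2 points.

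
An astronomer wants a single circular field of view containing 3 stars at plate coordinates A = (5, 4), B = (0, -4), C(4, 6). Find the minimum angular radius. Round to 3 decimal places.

Side lengths²: AB² = 89, AC² = 5, BC² = 116.
Since BC² = 116 ≥ 89 + 5 = 94, the angle opposite BC is not acute, so the smallest enclosing circle has BC as diameter.
Centre = midpoint of BC = (2, 1), r² = 116/4 = 29.
r = √29 ≈ 5.385.

5.385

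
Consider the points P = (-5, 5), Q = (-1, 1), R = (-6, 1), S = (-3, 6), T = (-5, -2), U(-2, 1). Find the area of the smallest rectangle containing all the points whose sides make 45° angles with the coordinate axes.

40

In coordinates u = x + y, v = x − y the rectangle is axis-aligned; the map (x,y)→(u,v) scales areas by 2.
u-values: 0, 0, -5, 3, -7, -1; range = 3 − (-7) = 10.
v-values: -10, -2, -7, -9, -3, -3; range = -2 − (-10) = 8.
Area = (10 × 8) / 2 = 40.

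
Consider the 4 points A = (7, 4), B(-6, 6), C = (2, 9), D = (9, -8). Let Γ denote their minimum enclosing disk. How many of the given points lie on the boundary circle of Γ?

2

The farthest pair is B–D with squared distance 421. The circle on this segment as diameter has centre (1.5, -1) and r² = 421/4 = 105.25.
Check A: distance² to centre = 55.25 ≤ 105.25, so it lies inside.
All remaining points lie in this disk, and no smaller disk contains both endpoints, so this is the minimum enclosing circle.
The points at distance exactly r from the centre are B, D — 2 points.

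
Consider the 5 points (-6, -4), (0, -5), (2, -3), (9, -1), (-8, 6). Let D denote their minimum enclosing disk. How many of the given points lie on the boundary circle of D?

The farthest pair is (9, -1)–(-8, 6) with squared distance 338. The circle on this segment as diameter has centre (0.5, 2.5) and r² = 338/4 = 84.5.
Check (-6, -4): distance² to centre = 84.5 ≤ 84.5, so it lies inside.
All remaining points lie in this disk, and no smaller disk contains both endpoints, so this is the minimum enclosing circle.
The points at distance exactly r from the centre are (-6, -4), (9, -1), (-8, 6) — 3 points.

3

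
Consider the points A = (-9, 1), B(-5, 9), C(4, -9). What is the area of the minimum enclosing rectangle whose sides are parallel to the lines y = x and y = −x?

162

In coordinates u = x + y, v = x − y the rectangle is axis-aligned; the map (x,y)→(u,v) scales areas by 2.
u-values: -8, 4, -5; range = 4 − (-8) = 12.
v-values: -10, -14, 13; range = 13 − (-14) = 27.
Area = (12 × 27) / 2 = 162.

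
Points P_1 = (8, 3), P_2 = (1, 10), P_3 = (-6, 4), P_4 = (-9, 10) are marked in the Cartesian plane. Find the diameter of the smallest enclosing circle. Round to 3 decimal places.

A smallest enclosing disk is always determined by at most three of the input points on its boundary.
The farthest pair is P_1–P_4 with squared distance 338. The circle on this segment as diameter has centre (-0.5, 6.5) and r² = 338/4 = 84.5.
Check P_2: distance² to centre = 14.5 ≤ 84.5, so it lies inside.
All remaining points lie in this disk, and no smaller disk contains both endpoints, so this is the minimum enclosing circle.
Diameter = 2r = 2√(84.5) ≈ 18.385.

18.385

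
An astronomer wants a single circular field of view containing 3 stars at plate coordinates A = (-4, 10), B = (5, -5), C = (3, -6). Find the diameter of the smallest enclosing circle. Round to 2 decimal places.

17.52

Side lengths²: AB² = 306, AC² = 305, BC² = 5.
Since AB² = 306 < 305 + 5 = 310, the triangle is acute, so the smallest enclosing circle is the circumcircle.
Circumcentre = (3/26, 59/26), r² = 25925/338.
Diameter = 2r = 2√(25925/338) ≈ 17.52.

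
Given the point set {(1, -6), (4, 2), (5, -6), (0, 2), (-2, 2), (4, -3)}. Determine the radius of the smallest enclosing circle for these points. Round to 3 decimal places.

5.315

The minimum enclosing circle of a finite set is fixed by two of the points (as a diameter) or three (as a circumcircle).
The farthest pair is (5, -6)–(-2, 2) with squared distance 113. The circle on this segment as diameter has centre (1.5, -2) and r² = 113/4 = 28.25.
Check (1, -6): distance² to centre = 16.25 ≤ 28.25, so it lies inside.
All remaining points lie in this disk, and no smaller disk contains both endpoints, so this is the minimum enclosing circle.
r = √(28.25) ≈ 5.315.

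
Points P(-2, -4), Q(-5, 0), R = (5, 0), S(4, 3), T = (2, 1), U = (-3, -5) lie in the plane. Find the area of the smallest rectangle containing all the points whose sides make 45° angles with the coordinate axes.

In coordinates u = x + y, v = x − y the rectangle is axis-aligned; the map (x,y)→(u,v) scales areas by 2.
u-values: -6, -5, 5, 7, 3, -8; range = 7 − (-8) = 15.
v-values: 2, -5, 5, 1, 1, 2; range = 5 − (-5) = 10.
Area = (15 × 10) / 2 = 75.

75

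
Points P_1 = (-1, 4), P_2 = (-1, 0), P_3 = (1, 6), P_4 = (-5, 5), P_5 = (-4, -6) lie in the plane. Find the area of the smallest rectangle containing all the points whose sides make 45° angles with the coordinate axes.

In coordinates u = x + y, v = x − y the rectangle is axis-aligned; the map (x,y)→(u,v) scales areas by 2.
u-values: 3, -1, 7, 0, -10; range = 7 − (-10) = 17.
v-values: -5, -1, -5, -10, 2; range = 2 − (-10) = 12.
Area = (17 × 12) / 2 = 102.

102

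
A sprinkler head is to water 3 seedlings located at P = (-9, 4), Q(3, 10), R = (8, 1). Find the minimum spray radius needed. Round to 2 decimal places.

8.63

Side lengths²: PQ² = 180, PR² = 298, QR² = 106.
Since PR² = 298 ≥ 180 + 106 = 286, the angle opposite PR is not acute, so the smallest enclosing circle has PR as diameter.
Centre = midpoint of PR = (-0.5, 2.5), r² = 298/4 = 74.5.
r = √(74.5) ≈ 8.63.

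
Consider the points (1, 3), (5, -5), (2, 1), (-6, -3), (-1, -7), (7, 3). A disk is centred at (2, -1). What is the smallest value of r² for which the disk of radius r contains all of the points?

68

The required radius is the distance from (2, -1) to the farthest point.
Squared distances: 17, 25, 4, 68, 45, 41.
Maximum is 68, attained at (-6, -3).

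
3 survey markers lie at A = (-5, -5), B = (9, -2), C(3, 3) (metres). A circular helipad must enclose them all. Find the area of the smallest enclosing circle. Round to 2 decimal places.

Side lengths²: AB² = 205, AC² = 128, BC² = 61.
Since AB² = 205 ≥ 128 + 61 = 189, the angle opposite AB is not acute, so the smallest enclosing circle has AB as diameter.
Centre = midpoint of AB = (2, -3.5), r² = 205/4 = 51.25.
Area = π·r² = π·51.25 ≈ 161.01.

161.01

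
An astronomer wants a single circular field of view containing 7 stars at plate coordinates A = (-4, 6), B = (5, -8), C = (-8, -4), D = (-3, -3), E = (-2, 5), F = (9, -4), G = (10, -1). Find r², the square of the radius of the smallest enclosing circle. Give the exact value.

By Welzl's lemma the MEC is supported by two points (diametrically opposite) or three points (on a circumcircle).
The minimum enclosing circle is determined by three boundary points: A, C, G.
Their circumcentre is (0.875, -1.75) with r² = 83.828125.
The farthest remaining point F is at distance² 71.078125 ≤ 83.828125.

83.828125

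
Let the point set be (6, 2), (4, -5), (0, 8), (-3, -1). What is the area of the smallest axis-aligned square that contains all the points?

The bounding box has width 9 and height 13.
An axis-aligned square enclosing the set must have side ≥ max(width, height).
So the minimum side is max(9, 13) = 13.
Area = 13² = 169.

169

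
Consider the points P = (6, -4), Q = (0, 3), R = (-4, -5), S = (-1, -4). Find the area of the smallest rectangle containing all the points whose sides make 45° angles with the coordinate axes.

In coordinates u = x + y, v = x − y the rectangle is axis-aligned; the map (x,y)→(u,v) scales areas by 2.
u-values: 2, 3, -9, -5; range = 3 − (-9) = 12.
v-values: 10, -3, 1, 3; range = 10 − (-3) = 13.
Area = (12 × 13) / 2 = 78.

78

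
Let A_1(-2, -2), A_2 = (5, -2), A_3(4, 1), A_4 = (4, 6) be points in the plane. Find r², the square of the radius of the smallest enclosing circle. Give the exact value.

25.390625

A smallest enclosing disk is always determined by at most three of the input points on its boundary.
The minimum enclosing circle is determined by three boundary points: A_1, A_2, A_4.
Their circumcentre is (1.5, 1.625) with r² = 25.390625.
The farthest remaining point A_3 is at distance² 6.640625 ≤ 25.390625.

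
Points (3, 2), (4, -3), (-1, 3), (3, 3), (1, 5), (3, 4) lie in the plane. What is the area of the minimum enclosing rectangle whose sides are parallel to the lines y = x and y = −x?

In coordinates u = x + y, v = x − y the rectangle is axis-aligned; the map (x,y)→(u,v) scales areas by 2.
u-values: 5, 1, 2, 6, 6, 7; range = 7 − 1 = 6.
v-values: 1, 7, -4, 0, -4, -1; range = 7 − (-4) = 11.
Area = (6 × 11) / 2 = 33.

33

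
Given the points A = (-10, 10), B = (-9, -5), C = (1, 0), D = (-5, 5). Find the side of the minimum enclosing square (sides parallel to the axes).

15

The bounding box has width 11 and height 15.
An axis-aligned square enclosing the set must have side ≥ max(width, height).
So the minimum side is max(11, 15) = 15.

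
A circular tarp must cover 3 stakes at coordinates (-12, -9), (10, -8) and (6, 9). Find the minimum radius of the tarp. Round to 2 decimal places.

Call the three points A, B, C in the order given.
Side lengths²: AB² = 485, AC² = 648, BC² = 305.
Since AC² = 648 < 485 + 305 = 790, the triangle is acute, so the smallest enclosing circle is the circumcircle.
Circumcentre = (-55/42, -71/42), r² = 147925/882.
r = √(147925/882) ≈ 12.95.

12.95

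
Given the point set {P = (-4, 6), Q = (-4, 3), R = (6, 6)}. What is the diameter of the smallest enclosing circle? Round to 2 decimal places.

Side lengths²: PQ² = 9, PR² = 100, QR² = 109.
Since QR² = 109 ≥ 100 + 9 = 109, the angle opposite QR is not acute, so the smallest enclosing circle has QR as diameter.
Centre = midpoint of QR = (1, 4.5), r² = 109/4 = 27.25.
Diameter = 2r = 2√(27.25) ≈ 10.44.

10.44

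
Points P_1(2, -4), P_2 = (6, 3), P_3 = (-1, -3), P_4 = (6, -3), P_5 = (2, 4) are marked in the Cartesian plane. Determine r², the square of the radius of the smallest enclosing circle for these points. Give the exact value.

21.25

By Welzl's lemma the MEC is supported by two points (diametrically opposite) or three points (on a circumcircle).
The farthest pair is P_2–P_3 with squared distance 85. The circle on this segment as diameter has centre (2.5, 0) and r² = 85/4 = 21.25.
Check P_1: distance² to centre = 16.25 ≤ 21.25, so it lies inside.
All remaining points lie in this disk, and no smaller disk contains both endpoints, so this is the minimum enclosing circle.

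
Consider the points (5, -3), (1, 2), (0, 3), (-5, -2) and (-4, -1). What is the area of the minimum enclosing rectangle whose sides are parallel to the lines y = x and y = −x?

In coordinates u = x + y, v = x − y the rectangle is axis-aligned; the map (x,y)→(u,v) scales areas by 2.
u-values: 2, 3, 3, -7, -5; range = 3 − (-7) = 10.
v-values: 8, -1, -3, -3, -3; range = 8 − (-3) = 11.
Area = (10 × 11) / 2 = 55.

55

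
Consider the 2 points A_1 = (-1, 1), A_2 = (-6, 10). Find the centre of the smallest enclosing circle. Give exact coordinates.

(-3.5, 5.5)

The smallest circle enclosing two points has them as diameter endpoints.
Centre = midpoint = (-3.5, 5.5); r² = |A_1A_2|²/4 = 106/4 = 26.5.
Centre = (-3.5, 5.5).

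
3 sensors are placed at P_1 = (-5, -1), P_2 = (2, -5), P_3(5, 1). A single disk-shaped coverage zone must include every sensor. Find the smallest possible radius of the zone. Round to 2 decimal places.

5.11

Side lengths²: P_1P_2² = 65, P_1P_3² = 104, P_2P_3² = 45.
Since P_1P_3² = 104 < 65 + 45 = 110, the triangle is acute, so the smallest enclosing circle is the circumcircle.
Circumcentre = (1/18, -5/18), r² = 4225/162.
r = √(4225/162) ≈ 5.11.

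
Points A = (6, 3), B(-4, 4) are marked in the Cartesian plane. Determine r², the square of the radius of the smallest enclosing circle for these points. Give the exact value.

25.25

The smallest circle enclosing two points has them as diameter endpoints.
Centre = midpoint = (1, 3.5); r² = |AB|²/4 = 101/4 = 25.25.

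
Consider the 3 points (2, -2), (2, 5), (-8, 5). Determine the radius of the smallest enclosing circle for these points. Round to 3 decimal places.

Call the three points A, B, C in the order given.
Side lengths²: AB² = 49, AC² = 149, BC² = 100.
Since AC² = 149 ≥ 100 + 49 = 149, the angle opposite AC is not acute, so the smallest enclosing circle has AC as diameter.
Centre = midpoint of AC = (-3, 1.5), r² = 149/4 = 37.25.
r = √(37.25) ≈ 6.103.

6.103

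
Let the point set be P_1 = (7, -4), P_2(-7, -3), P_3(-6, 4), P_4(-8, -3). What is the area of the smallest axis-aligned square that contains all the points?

The bounding box has width 15 and height 8.
An axis-aligned square enclosing the set must have side ≥ max(width, height).
So the minimum side is max(15, 8) = 15.
Area = 15² = 225.

225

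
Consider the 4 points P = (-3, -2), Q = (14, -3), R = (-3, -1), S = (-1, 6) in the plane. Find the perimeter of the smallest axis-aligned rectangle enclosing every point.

52

Width = max x − min x = 14 − (-3) = 17.
Height = max y − min y = 6 − (-3) = 9.
Perimeter = 2(17 + 9) = 52.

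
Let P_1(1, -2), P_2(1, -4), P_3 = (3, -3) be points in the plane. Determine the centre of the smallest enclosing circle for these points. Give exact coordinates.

Side lengths²: P_1P_2² = 4, P_1P_3² = 5, P_2P_3² = 5.
Since P_2P_3² = 5 < 5 + 4 = 9, the triangle is acute, so the smallest enclosing circle is the circumcircle.
Circumcentre = (1.75, -3), r² = 1.5625.
Centre = (1.75, -3).

(1.75, -3)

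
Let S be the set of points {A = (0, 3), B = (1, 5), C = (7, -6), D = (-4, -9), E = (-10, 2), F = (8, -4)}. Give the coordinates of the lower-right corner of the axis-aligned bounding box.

(8, -9)

x-range [-10, 8], y-range [-9, 5].
The lower-right corner is (8, -9).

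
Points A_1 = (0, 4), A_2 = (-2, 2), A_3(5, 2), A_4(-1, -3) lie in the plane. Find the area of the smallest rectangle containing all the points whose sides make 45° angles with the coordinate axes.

38.5

In coordinates u = x + y, v = x − y the rectangle is axis-aligned; the map (x,y)→(u,v) scales areas by 2.
u-values: 4, 0, 7, -4; range = 7 − (-4) = 11.
v-values: -4, -4, 3, 2; range = 3 − (-4) = 7.
Area = (11 × 7) / 2 = 38.5.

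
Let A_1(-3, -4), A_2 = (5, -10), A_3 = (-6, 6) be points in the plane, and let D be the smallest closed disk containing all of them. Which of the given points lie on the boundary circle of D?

A_2, A_3

Side lengths²: A_1A_2² = 100, A_1A_3² = 109, A_2A_3² = 377.
Since A_2A_3² = 377 ≥ 109 + 100 = 209, the angle opposite A_2A_3 is not acute, so the smallest enclosing circle has A_2A_3 as diameter.
Centre = midpoint of A_2A_3 = (-0.5, -2), r² = 377/4 = 94.25.
The points at distance exactly r from the centre are A_2, A_3 — 2 points.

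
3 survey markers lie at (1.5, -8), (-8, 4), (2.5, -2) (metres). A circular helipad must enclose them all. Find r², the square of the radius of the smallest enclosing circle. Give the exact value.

Call the three points A, B, C in the order given.
Side lengths²: AB² = 234.25, AC² = 37, BC² = 146.25.
Since AB² = 234.25 ≥ 146.25 + 37 = 183.25, the angle opposite AB is not acute, so the smallest enclosing circle has AB as diameter.
Centre = midpoint of AB = (-3.25, -2), r² = 234.25/4 = 58.5625.

58.5625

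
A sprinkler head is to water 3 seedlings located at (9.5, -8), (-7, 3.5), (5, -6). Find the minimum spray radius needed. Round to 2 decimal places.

10.06

Call the three points A, B, C in the order given.
Side lengths²: AB² = 404.5, AC² = 24.25, BC² = 234.25.
Since AB² = 404.5 ≥ 234.25 + 24.25 = 258.5, the angle opposite AB is not acute, so the smallest enclosing circle has AB as diameter.
Centre = midpoint of AB = (1.25, -2.25), r² = 404.5/4 = 101.125.
r = √(101.125) ≈ 10.06.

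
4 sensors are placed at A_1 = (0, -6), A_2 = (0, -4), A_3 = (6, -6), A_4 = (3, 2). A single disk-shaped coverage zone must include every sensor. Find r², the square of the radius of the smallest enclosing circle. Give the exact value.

By Welzl's lemma the MEC is supported by two points (diametrically opposite) or three points (on a circumcircle).
The minimum enclosing circle is determined by three boundary points: A_1, A_3, A_4.
Their circumcentre is (3, -2.5625) with r² = 20.81640625.
The farthest remaining point A_2 is at distance² 11.06640625 ≤ 20.81640625.

20.81640625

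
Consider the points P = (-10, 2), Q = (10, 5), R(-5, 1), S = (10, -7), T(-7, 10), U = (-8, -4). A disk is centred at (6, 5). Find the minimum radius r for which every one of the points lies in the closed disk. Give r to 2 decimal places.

16.64

The required radius is the distance from (6, 5) to the farthest point.
Squared distances: 265, 16, 137, 160, 194, 277.
Maximum is 277, attained at U.
r = √277 ≈ 16.64.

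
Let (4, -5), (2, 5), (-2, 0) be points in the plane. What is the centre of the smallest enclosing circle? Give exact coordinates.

Call the three points A, B, C in the order given.
Side lengths²: AB² = 104, AC² = 61, BC² = 41.
Since AB² = 104 ≥ 61 + 41 = 102, the angle opposite AB is not acute, so the smallest enclosing circle has AB as diameter.
Centre = midpoint of AB = (3, 0), r² = 104/4 = 26.
Centre = (3, 0).

(3, 0)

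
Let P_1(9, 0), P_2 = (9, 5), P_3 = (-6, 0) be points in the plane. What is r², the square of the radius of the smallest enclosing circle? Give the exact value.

Side lengths²: P_1P_2² = 25, P_1P_3² = 225, P_2P_3² = 250.
Since P_2P_3² = 250 ≥ 225 + 25 = 250, the angle opposite P_2P_3 is not acute, so the smallest enclosing circle has P_2P_3 as diameter.
Centre = midpoint of P_2P_3 = (1.5, 2.5), r² = 250/4 = 62.5.

62.5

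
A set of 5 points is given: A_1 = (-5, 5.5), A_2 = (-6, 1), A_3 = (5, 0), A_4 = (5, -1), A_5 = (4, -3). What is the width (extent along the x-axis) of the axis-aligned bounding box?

max x = 5, min x = -6, so width = 11.

11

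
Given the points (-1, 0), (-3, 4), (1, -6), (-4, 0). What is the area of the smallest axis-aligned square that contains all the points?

The bounding box has width 5 and height 10.
An axis-aligned square enclosing the set must have side ≥ max(width, height).
So the minimum side is max(5, 10) = 10.
Area = 10² = 100.

100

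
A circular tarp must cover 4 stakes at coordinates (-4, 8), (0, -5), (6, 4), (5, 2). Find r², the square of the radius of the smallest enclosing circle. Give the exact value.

69745/1444

The minimum enclosing circle is determined by three boundary points: (-4, 8), (0, -5), (6, 4).
Their circumcentre is (-12/19, 73/38) with r² = 69745/1444.
The farthest remaining point (5, 2) is at distance² 45805/1444 ≤ 69745/1444.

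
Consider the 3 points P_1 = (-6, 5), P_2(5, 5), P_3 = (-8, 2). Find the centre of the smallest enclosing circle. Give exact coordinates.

Side lengths²: P_1P_2² = 121, P_1P_3² = 13, P_2P_3² = 178.
Since P_2P_3² = 178 ≥ 121 + 13 = 134, the angle opposite P_2P_3 is not acute, so the smallest enclosing circle has P_2P_3 as diameter.
Centre = midpoint of P_2P_3 = (-1.5, 3.5), r² = 178/4 = 44.5.
Centre = (-1.5, 3.5).

(-1.5, 3.5)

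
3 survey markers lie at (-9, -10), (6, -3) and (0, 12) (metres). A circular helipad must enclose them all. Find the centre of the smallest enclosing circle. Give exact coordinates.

(-4.5, 1)

Call the three points A, B, C in the order given.
Side lengths²: AB² = 274, AC² = 565, BC² = 261.
Since AC² = 565 ≥ 274 + 261 = 535, the angle opposite AC is not acute, so the smallest enclosing circle has AC as diameter.
Centre = midpoint of AC = (-4.5, 1), r² = 565/4 = 141.25.
Centre = (-4.5, 1).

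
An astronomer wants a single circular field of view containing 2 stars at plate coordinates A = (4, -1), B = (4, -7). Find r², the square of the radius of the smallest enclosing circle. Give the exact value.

9

The smallest circle enclosing two points has them as diameter endpoints.
Centre = midpoint = (4, -4); r² = |AB|²/4 = 36/4 = 9.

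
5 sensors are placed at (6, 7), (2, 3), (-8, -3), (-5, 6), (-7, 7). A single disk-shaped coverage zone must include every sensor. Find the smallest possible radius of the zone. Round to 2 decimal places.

The minimum enclosing circle of a finite set is fixed by two of the points (as a diameter) or three (as a circumcircle).
The farthest pair is (6, 7)–(-8, -3) with squared distance 296. The circle on this segment as diameter has centre (-1, 2) and r² = 296/4 = 74.
Check (2, 3): distance² to centre = 10 ≤ 74, so it lies inside.
All remaining points lie in this disk, and no smaller disk contains both endpoints, so this is the minimum enclosing circle.
r = √74 ≈ 8.60.

8.60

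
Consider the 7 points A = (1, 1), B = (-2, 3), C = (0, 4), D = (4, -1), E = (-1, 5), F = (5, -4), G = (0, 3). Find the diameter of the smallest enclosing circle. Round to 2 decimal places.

The minimum enclosing circle of a finite set is fixed by two of the points (as a diameter) or three (as a circumcircle).
The farthest pair is E–F with squared distance 117. The circle on this segment as diameter has centre (2, 0.5) and r² = 117/4 = 29.25.
Check A: distance² to centre = 1.25 ≤ 29.25, so it lies inside.
All remaining points lie in this disk, and no smaller disk contains both endpoints, so this is the minimum enclosing circle.
Diameter = 2r = 2√(29.25) ≈ 10.82.

10.82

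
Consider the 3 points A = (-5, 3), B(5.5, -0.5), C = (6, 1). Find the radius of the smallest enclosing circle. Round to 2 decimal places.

Side lengths²: AB² = 122.5, AC² = 125, BC² = 2.5.
Since AC² = 125 ≥ 122.5 + 2.5 = 125, the angle opposite AC is not acute, so the smallest enclosing circle has AC as diameter.
Centre = midpoint of AC = (0.5, 2), r² = 125/4 = 31.25.
r = √(31.25) ≈ 5.59.

5.59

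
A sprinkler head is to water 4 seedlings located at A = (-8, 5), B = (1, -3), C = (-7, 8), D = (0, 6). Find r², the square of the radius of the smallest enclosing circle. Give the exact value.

A smallest enclosing disk is always determined by at most three of the input points on its boundary.
The farthest pair is B–C with squared distance 185. The circle on this segment as diameter has centre (-3, 2.5) and r² = 185/4 = 46.25.
Check A: distance² to centre = 31.25 ≤ 46.25, so it lies inside.
All remaining points lie in this disk, and no smaller disk contains both endpoints, so this is the minimum enclosing circle.

46.25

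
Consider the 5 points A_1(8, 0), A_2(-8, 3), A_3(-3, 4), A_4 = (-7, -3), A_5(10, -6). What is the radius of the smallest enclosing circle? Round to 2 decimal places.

By Welzl's lemma the MEC is supported by two points (diametrically opposite) or three points (on a circumcircle).
The farthest pair is A_2–A_5 with squared distance 405. The circle on this segment as diameter has centre (1, -1.5) and r² = 405/4 = 101.25.
Check A_1: distance² to centre = 51.25 ≤ 101.25, so it lies inside.
All remaining points lie in this disk, and no smaller disk contains both endpoints, so this is the minimum enclosing circle.
r = √(101.25) ≈ 10.06.

10.06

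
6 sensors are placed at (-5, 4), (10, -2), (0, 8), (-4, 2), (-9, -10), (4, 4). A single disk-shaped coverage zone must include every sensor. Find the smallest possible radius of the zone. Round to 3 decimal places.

The minimum enclosing circle of a finite set is fixed by two of the points (as a diameter) or three (as a circumcircle).
The minimum enclosing circle is determined by three boundary points: (10, -2), (0, 8), (-9, -10).
Their circumcentre is (-5/6, -17/6) with r² = 2125/18.
The farthest remaining point (4, 4) is at distance² 1261/18 ≤ 2125/18.
r = √(2125/18) ≈ 10.865.

10.865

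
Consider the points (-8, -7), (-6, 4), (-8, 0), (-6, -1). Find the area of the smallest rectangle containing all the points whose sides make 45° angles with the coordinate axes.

In coordinates u = x + y, v = x − y the rectangle is axis-aligned; the map (x,y)→(u,v) scales areas by 2.
u-values: -15, -2, -8, -7; range = -2 − (-15) = 13.
v-values: -1, -10, -8, -5; range = -1 − (-10) = 9.
Area = (13 × 9) / 2 = 58.5.

58.5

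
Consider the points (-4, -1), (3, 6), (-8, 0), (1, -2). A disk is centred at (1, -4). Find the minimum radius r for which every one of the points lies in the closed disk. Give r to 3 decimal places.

10.198

The required radius is the distance from (1, -4) to the farthest point.
Squared distances: 34, 104, 97, 4.
Maximum is 104, attained at (3, 6).
r = √104 ≈ 10.198.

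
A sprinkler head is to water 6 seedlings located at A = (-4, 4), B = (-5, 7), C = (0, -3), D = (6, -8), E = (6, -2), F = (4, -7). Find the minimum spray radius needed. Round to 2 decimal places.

9.30

By Welzl's lemma the MEC is supported by two points (diametrically opposite) or three points (on a circumcircle).
The farthest pair is B–D with squared distance 346. The circle on this segment as diameter has centre (0.5, -0.5) and r² = 346/4 = 86.5.
Check A: distance² to centre = 40.5 ≤ 86.5, so it lies inside.
All remaining points lie in this disk, and no smaller disk contains both endpoints, so this is the minimum enclosing circle.
r = √(86.5) ≈ 9.30.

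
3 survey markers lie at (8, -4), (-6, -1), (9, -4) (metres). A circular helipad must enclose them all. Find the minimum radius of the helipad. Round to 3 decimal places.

Call the three points A, B, C in the order given.
Side lengths²: AB² = 205, AC² = 1, BC² = 234.
Since BC² = 234 ≥ 205 + 1 = 206, the angle opposite BC is not acute, so the smallest enclosing circle has BC as diameter.
Centre = midpoint of BC = (1.5, -2.5), r² = 234/4 = 58.5.
r = √(58.5) ≈ 7.649.

7.649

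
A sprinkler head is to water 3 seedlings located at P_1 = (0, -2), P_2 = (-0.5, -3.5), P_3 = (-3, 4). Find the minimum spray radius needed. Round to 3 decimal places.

3.953

Side lengths²: P_1P_2² = 2.5, P_1P_3² = 45, P_2P_3² = 62.5.
Since P_2P_3² = 62.5 ≥ 45 + 2.5 = 47.5, the angle opposite P_2P_3 is not acute, so the smallest enclosing circle has P_2P_3 as diameter.
Centre = midpoint of P_2P_3 = (-1.75, 0.25), r² = 62.5/4 = 15.625.
r = √(15.625) ≈ 3.953.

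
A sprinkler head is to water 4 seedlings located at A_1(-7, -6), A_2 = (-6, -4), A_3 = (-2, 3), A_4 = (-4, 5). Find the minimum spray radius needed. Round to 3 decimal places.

5.701

The minimum enclosing circle of a finite set is fixed by two of the points (as a diameter) or three (as a circumcircle).
The farthest pair is A_1–A_4 with squared distance 130. The circle on this segment as diameter has centre (-5.5, -0.5) and r² = 130/4 = 32.5.
Check A_2: distance² to centre = 12.5 ≤ 32.5, so it lies inside.
All remaining points lie in this disk, and no smaller disk contains both endpoints, so this is the minimum enclosing circle.
r = √(32.5) ≈ 5.701.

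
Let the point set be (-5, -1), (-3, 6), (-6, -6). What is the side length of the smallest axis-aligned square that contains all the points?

The bounding box has width 3 and height 12.
An axis-aligned square enclosing the set must have side ≥ max(width, height).
So the minimum side is max(3, 12) = 12.

12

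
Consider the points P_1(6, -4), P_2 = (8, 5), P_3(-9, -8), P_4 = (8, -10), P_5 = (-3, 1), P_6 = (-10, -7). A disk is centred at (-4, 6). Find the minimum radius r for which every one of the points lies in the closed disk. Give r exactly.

The required radius is the distance from (-4, 6) to the farthest point.
Squared distances: 200, 145, 221, 400, 26, 205.
Maximum is 400, attained at P_4.
r = √400 = 20.

20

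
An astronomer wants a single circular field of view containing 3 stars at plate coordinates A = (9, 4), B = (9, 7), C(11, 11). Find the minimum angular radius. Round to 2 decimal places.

Side lengths²: AB² = 9, AC² = 53, BC² = 20.
Since AC² = 53 ≥ 20 + 9 = 29, the angle opposite AC is not acute, so the smallest enclosing circle has AC as diameter.
Centre = midpoint of AC = (10, 7.5), r² = 53/4 = 13.25.
r = √(13.25) ≈ 3.64.

3.64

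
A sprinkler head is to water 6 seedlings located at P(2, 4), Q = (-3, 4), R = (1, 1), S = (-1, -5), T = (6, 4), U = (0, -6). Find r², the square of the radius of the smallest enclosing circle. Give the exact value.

A smallest enclosing disk is always determined by at most three of the input points on its boundary.
The minimum enclosing circle is determined by three boundary points: Q, T, U.
Their circumcentre is (1.5, -0.1) with r² = 37.06.
The farthest remaining point S is at distance² 30.26 ≤ 37.06.

37.06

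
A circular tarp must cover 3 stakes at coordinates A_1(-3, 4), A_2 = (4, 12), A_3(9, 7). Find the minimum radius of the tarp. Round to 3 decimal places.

Side lengths²: A_1A_2² = 113, A_1A_3² = 153, A_2A_3² = 50.
Since A_1A_3² = 153 < 113 + 50 = 163, the triangle is acute, so the smallest enclosing circle is the circumcircle.
Circumcentre = (2.9, 5.9), r² = 38.42.
r = √(38.42) ≈ 6.198.

6.198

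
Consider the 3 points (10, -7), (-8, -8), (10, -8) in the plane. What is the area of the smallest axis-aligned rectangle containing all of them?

x ranges over [-8, 10], width 18.
y ranges over [-8, -7], height 1.
Area = 18 × 1 = 18.

18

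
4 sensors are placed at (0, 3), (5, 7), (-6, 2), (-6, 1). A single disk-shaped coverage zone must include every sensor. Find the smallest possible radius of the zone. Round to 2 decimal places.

By Welzl's lemma the MEC is supported by two points (diametrically opposite) or three points (on a circumcircle).
The farthest pair is (5, 7)–(-6, 1) with squared distance 157. The circle on this segment as diameter has centre (-0.5, 4) and r² = 157/4 = 39.25.
Check (0, 3): distance² to centre = 1.25 ≤ 39.25, so it lies inside.
All remaining points lie in this disk, and no smaller disk contains both endpoints, so this is the minimum enclosing circle.
r = √(39.25) ≈ 6.26.

6.26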